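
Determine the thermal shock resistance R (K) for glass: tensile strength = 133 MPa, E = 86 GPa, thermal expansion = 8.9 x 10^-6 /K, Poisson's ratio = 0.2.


Thermal shock resistance: R = sigma * (1 - nu) / (E * alpha)
  Numerator = 133 * (1 - 0.2) = 106.4
  Denominator = 86 * 1000 * (8.9 x 10^-6) = 0.7654
  R = 106.4 / 0.7654 = 139.0 K

139.0 K


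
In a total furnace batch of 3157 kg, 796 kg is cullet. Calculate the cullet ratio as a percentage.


Cullet ratio = (cullet mass / total batch mass) * 100
  Ratio = 796 / 3157 * 100 = 25.21%

25.21%


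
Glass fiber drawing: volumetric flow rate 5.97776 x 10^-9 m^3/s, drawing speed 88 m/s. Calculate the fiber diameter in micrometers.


Cross-sectional area from continuity:
  A = Q / v = 5.97776 x 10^-9 / 88 = 6.792909 x 10^-11 m^2
Diameter from circular cross-section:
  d = sqrt(4A / pi) * 10^6 (m -> um)
  d = sqrt(4 * 6.792909 x 10^-11 / pi) * 10^6 = 9.3 um

9.3 um


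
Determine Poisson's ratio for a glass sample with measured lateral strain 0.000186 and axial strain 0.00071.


Poisson's ratio: nu = lateral strain / axial strain
  nu = 0.000186 / 0.00071 = 0.262

0.262


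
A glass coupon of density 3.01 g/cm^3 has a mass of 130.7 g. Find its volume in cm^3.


Rearrange rho = m / V:
  V = m / rho
  V = 130.7 / 3.01 = 43.422 cm^3

43.422 cm^3


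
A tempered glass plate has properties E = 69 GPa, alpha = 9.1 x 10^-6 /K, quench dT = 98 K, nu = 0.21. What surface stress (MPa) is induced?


Tempering stress: sigma = E * alpha * dT / (1 - nu)
  E (MPa) = 69 * 1000 = 69000
  Numerator = 69000 * (9.1 x 10^-6) * 98 = 61.5342
  Denominator = 1 - 0.21 = 0.79
  sigma = 61.5342 / 0.79 = 77.9 MPa

77.9 MPa


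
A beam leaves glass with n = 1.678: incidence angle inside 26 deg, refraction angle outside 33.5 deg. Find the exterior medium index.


Apply Snell's law: n1 * sin(theta1) = n2 * sin(theta2)
  n2 = n1 * sin(theta1) / sin(theta2)
  sin(26) = 0.438371
  sin(33.5) = 0.551937
  n2 = 1.678 * 0.438371 / 0.551937 = 1.3327

1.3327


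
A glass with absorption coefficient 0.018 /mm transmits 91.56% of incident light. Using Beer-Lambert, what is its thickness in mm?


Rearrange T = exp(-alpha * thickness):
  thickness = -ln(T) / alpha
  T = 91.56/100 = 0.9156
  ln(T) = -0.08818
  -ln(T) = 0.08818
  thickness = 0.08818 / 0.018 = 4.9 mm

4.9 mm


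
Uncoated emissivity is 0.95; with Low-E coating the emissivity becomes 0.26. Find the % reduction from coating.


Percentage reduction = (1 - coated/uncoated) * 100
  Ratio = 0.26 / 0.95 = 0.2737
  Reduction = (1 - 0.2737) * 100 = 72.6%

72.6%


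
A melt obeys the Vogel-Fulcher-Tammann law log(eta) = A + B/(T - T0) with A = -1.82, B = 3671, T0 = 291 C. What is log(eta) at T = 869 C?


VFT equation: log(eta) = A + B / (T - T0)
  T - T0 = 869 - 291 = 578
  B / (T - T0) = 3671 / 578 = 6.351
  log(eta) = -1.82 + 6.351 = 4.531

4.531


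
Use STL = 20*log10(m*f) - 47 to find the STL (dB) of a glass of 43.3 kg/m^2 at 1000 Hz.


Mass law: STL = 20 * log10(m * f) - 47
  m * f = 43.3 * 1000 = 43300
  log10(43300) = 4.63649
  STL = 20 * 4.63649 - 47 = 92.7298 - 47 = 45.7 dB

45.7 dB


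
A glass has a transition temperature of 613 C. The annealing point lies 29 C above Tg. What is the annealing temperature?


The annealing temperature is Tg plus the offset:
  T_anneal = 613 + 29 = 642 C

642 C


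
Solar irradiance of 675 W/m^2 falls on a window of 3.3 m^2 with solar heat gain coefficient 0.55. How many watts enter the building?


Solar heat gain: Q = Area * SHGC * Irradiance
  Q = 3.3 * 0.55 * 675 = 1225.1 W

1225.1 W


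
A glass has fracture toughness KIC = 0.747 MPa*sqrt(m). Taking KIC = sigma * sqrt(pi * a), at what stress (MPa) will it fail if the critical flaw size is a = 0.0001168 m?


Rearrange KIC = sigma * sqrt(pi * a):
  sigma = KIC / sqrt(pi * a)
  sqrt(pi * 0.0001168) = 0.019156
  sigma = 0.747 / 0.019156 = 39.0 MPa

39.0 MPa


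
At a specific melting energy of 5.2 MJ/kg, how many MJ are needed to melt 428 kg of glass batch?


Total energy = mass * specific energy
  E = 428 * 5.2 = 2225.6 MJ

2225.6 MJ


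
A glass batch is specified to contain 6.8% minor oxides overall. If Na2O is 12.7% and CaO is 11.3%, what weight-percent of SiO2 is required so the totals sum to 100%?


Known pieces sum to 100%:
  SiO2 = 100 - (others + Na2O + CaO)
  SiO2 = 100 - (6.8 + 12.7 + 11.3) = 69.2%

69.2%


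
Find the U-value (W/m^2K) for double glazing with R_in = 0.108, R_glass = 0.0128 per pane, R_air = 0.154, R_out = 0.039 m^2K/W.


Total thermal resistance (series):
  R_total = R_in + R_glass + R_air + R_glass + R_out
  R_total = 0.108 + 0.0128 + 0.154 + 0.0128 + 0.039 = 0.3266 m^2K/W
U-value = 1 / R_total = 1 / 0.3266 = 3.062 W/m^2K

3.062 W/m^2K


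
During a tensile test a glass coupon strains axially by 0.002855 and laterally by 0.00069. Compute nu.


Poisson's ratio: nu = lateral strain / axial strain
  nu = 0.00069 / 0.002855 = 0.2417

0.2417


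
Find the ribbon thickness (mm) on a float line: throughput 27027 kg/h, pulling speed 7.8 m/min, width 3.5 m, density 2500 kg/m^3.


Ribbon cross-section from mass balance:
  Volume rate = throughput / density = 27027 / 2500 = 10.8108 m^3/h
  thickness = volume rate / (speed * 60 * width), i.e.
  thickness = throughput / (60 * speed * width * density) * 1000
  thickness = 27027 / (60 * 7.8 * 3.5 * 2500) * 1000 = 6.6 mm

6.6 mm


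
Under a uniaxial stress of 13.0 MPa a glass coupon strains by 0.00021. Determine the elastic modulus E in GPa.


Young's modulus: E = stress / strain
  E = 13.0 MPa / 0.00021 = 61904.76 MPa
Convert to GPa: 61904.76 / 1000 = 61.9 GPa

61.9 GPa


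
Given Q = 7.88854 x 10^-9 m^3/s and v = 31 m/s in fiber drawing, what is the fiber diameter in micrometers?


Cross-sectional area from continuity:
  A = Q / v = 7.88854 x 10^-9 / 31 = 2.54469 x 10^-10 m^2
Diameter from circular cross-section:
  d = sqrt(4A / pi) * 10^6 (m -> um)
  d = sqrt(4 * 2.54469 x 10^-10 / pi) * 10^6 = 18.0 um

18.0 um


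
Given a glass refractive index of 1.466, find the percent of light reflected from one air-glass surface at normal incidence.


Fresnel reflectance at normal incidence:
  R = ((n - 1)/(n + 1))^2
  (n - 1)/(n + 1) = (1.466 - 1)/(1.466 + 1) = 0.18897
  R = 0.18897^2 = 0.0357097
  R(%) = 0.0357097 * 100 = 3.571%

3.571%


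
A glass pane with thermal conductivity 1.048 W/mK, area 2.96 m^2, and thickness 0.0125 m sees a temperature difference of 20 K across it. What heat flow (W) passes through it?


Fourier's law: Q = k * A * dT / t
  Q = 1.048 * 2.96 * 20 / 0.0125
  Q = 62.0416 / 0.0125 = 4963.3 W

4963.3 W


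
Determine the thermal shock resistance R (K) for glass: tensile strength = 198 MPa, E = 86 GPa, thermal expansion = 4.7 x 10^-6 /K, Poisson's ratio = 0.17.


Thermal shock resistance: R = sigma * (1 - nu) / (E * alpha)
  Numerator = 198 * (1 - 0.17) = 164.34
  Denominator = 86 * 1000 * (4.7 x 10^-6) = 0.4042
  R = 164.34 / 0.4042 = 406.6 K

406.6 K


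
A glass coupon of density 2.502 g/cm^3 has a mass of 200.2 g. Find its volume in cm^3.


Rearrange rho = m / V:
  V = m / rho
  V = 200.2 / 2.502 = 80.016 cm^3

80.016 cm^3


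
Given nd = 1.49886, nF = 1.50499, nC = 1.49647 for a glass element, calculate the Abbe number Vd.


Abbe number formula: Vd = (nd - 1) / (nF - nC)
  nd - 1 = 1.49886 - 1 = 0.49886
  nF - nC = 1.50499 - 1.49647 = 0.00852
  Vd = 0.49886 / 0.00852 = 58.55

58.55


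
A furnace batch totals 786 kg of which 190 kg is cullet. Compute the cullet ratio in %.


Cullet ratio = (cullet mass / total batch mass) * 100
  Ratio = 190 / 786 * 100 = 24.17%

24.17%


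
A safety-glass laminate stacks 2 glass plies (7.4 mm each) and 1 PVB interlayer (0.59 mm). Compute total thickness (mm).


Total thickness = glass contribution + PVB contribution
  Glass: 2 * 7.4 = 14.8 mm
  PVB: 1 * 0.59 = 0.59 mm
  Total = 14.8 + 0.59 = 15.39 mm

15.39 mm


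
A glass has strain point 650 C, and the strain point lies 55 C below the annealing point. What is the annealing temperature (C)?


T_anneal = T_strain + gap:
  T_anneal = 650 + 55 = 705 C

705 C


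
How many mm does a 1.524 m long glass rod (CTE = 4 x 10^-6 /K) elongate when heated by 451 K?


Thermal expansion formula: dL = alpha * L0 * dT
  dL = (4 x 10^-6) * 1.524 * 451 = 0.0027493 m
Convert to mm: 0.0027493 * 1000 = 2.7493 mm

2.7493 mm


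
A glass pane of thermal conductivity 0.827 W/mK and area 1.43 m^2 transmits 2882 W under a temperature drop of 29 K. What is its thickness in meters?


Fourier's law: t = k * A * dT / Q
  t = 0.827 * 1.43 * 29 / 2882
  t = 34.29569 / 2882 = 0.0119 m

0.0119 m


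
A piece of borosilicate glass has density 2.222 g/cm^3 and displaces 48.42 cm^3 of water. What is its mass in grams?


Rearrange rho = m / V:
  m = rho * V
  m = 2.222 * 48.42 = 107.589 g

107.589 g


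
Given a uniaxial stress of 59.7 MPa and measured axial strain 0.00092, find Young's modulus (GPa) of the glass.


Young's modulus: E = stress / strain
  E = 59.7 MPa / 0.00092 = 64891.3 MPa
Convert to GPa: 64891.3 / 1000 = 64.89 GPa

64.89 GPa


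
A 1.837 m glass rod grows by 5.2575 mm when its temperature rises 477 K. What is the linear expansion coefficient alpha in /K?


Rearrange dL = alpha * L0 * dT for alpha:
  alpha = dL / (L0 * dT)
  alpha = (5.2575 / 1000) / (1.837 * 477) = 0.000006 /K = 6 x 10^-6 /K

6 x 10^-6 /K


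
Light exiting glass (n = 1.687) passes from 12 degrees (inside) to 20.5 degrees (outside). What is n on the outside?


Apply Snell's law: n1 * sin(theta1) = n2 * sin(theta2)
  n2 = n1 * sin(theta1) / sin(theta2)
  sin(12) = 0.207912
  sin(20.5) = 0.350207
  n2 = 1.687 * 0.207912 / 0.350207 = 1.0015

1.0015


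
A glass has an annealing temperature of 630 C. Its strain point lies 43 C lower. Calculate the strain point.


Strain point = annealing point - difference:
  T_strain = 630 - 43 = 587 C

587 C


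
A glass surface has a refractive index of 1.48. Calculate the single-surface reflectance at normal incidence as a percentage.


Fresnel reflectance at normal incidence:
  R = ((n - 1)/(n + 1))^2
  (n - 1)/(n + 1) = (1.48 - 1)/(1.48 + 1) = 0.193548
  R = 0.193548^2 = 0.0374608
  R(%) = 0.0374608 * 100 = 3.746%

3.746%


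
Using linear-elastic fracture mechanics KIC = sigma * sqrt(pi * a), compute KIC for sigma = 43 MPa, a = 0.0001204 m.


Fracture toughness: KIC = sigma * sqrt(pi * a)
  pi * a = pi * 0.0001204 = 0.000378248
  sqrt(pi * a) = 0.019449
  KIC = 43 * 0.019449 = 0.836 MPa*sqrt(m)

0.836 MPa*sqrt(m)


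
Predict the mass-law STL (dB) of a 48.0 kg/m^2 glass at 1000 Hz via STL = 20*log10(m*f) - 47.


Mass law: STL = 20 * log10(m * f) - 47
  m * f = 48.0 * 1000 = 48000
  log10(48000) = 4.68124
  STL = 20 * 4.68124 - 47 = 93.6248 - 47 = 46.6 dB

46.6 dB


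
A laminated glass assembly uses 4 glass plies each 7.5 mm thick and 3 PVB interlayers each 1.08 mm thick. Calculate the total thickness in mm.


Total thickness = glass contribution + PVB contribution
  Glass: 4 * 7.5 = 30.0 mm
  PVB: 3 * 1.08 = 3.24 mm
  Total = 30.0 + 3.24 = 33.24 mm

33.24 mm


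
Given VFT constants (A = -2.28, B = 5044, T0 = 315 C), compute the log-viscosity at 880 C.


VFT equation: log(eta) = A + B / (T - T0)
  T - T0 = 880 - 315 = 565
  B / (T - T0) = 5044 / 565 = 8.927
  log(eta) = -2.28 + 8.927 = 6.647

6.647


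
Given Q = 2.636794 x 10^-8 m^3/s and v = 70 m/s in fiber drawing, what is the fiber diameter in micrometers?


Cross-sectional area from continuity:
  A = Q / v = 2.636794 x 10^-8 / 70 = 3.766849 x 10^-10 m^2
Diameter from circular cross-section:
  d = sqrt(4A / pi) * 10^6 (m -> um)
  d = sqrt(4 * 3.766849 x 10^-10 / pi) * 10^6 = 21.9 um

21.9 um


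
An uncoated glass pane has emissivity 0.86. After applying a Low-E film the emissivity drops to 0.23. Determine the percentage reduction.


Percentage reduction = (1 - coated/uncoated) * 100
  Ratio = 0.23 / 0.86 = 0.2674
  Reduction = (1 - 0.2674) * 100 = 73.3%

73.3%


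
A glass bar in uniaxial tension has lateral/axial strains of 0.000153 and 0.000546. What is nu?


Poisson's ratio: nu = lateral strain / axial strain
  nu = 0.000153 / 0.000546 = 0.2802

0.2802


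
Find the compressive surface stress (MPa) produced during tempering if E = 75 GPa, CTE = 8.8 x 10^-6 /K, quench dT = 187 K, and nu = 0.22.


Tempering stress: sigma = E * alpha * dT / (1 - nu)
  E (MPa) = 75 * 1000 = 75000
  Numerator = 75000 * (8.8 x 10^-6) * 187 = 123.42
  Denominator = 1 - 0.22 = 0.78
  sigma = 123.42 / 0.78 = 158.2 MPa

158.2 MPa


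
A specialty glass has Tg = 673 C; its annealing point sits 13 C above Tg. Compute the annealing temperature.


The annealing temperature is Tg plus the offset:
  T_anneal = 673 + 13 = 686 C

686 C


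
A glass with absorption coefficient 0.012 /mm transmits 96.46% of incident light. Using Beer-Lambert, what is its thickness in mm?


Rearrange T = exp(-alpha * thickness):
  thickness = -ln(T) / alpha
  T = 96.46/100 = 0.9646
  ln(T) = -0.03604
  -ln(T) = 0.03604
  thickness = 0.03604 / 0.012 = 3.0 mm

3.0 mm


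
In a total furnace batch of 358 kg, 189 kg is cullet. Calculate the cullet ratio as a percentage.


Cullet ratio = (cullet mass / total batch mass) * 100
  Ratio = 189 / 358 * 100 = 52.79%

52.79%


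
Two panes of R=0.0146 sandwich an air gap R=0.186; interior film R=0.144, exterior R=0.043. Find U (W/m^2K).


Total thermal resistance (series):
  R_total = R_in + R_glass + R_air + R_glass + R_out
  R_total = 0.144 + 0.0146 + 0.186 + 0.0146 + 0.043 = 0.4022 m^2K/W
U-value = 1 / R_total = 1 / 0.4022 = 2.486 W/m^2K

2.486 W/m^2K


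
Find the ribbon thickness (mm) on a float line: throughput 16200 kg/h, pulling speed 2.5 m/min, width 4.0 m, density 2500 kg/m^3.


Ribbon cross-section from mass balance:
  Volume rate = throughput / density = 16200 / 2500 = 6.48 m^3/h
  thickness = volume rate / (speed * 60 * width), i.e.
  thickness = throughput / (60 * speed * width * density) * 1000
  thickness = 16200 / (60 * 2.5 * 4.0 * 2500) * 1000 = 10.8 mm

10.8 mm


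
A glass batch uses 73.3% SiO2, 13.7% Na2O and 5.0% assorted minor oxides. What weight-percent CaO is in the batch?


Pieces sum to 100%:
  CaO = 100 - (SiO2 + Na2O + others)
  CaO = 100 - (73.3 + 13.7 + 5.0) = 8.0%

8.0%


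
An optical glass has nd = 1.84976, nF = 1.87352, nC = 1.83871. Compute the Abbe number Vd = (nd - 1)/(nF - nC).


Abbe number formula: Vd = (nd - 1) / (nF - nC)
  nd - 1 = 1.84976 - 1 = 0.84976
  nF - nC = 1.87352 - 1.83871 = 0.03481
  Vd = 0.84976 / 0.03481 = 24.41

24.41


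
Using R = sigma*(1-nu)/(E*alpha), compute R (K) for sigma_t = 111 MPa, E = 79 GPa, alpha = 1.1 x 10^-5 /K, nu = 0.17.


Thermal shock resistance: R = sigma * (1 - nu) / (E * alpha)
  Numerator = 111 * (1 - 0.17) = 92.13
  Denominator = 79 * 1000 * (1.1 x 10^-5) = 0.869
  R = 92.13 / 0.869 = 106.0 K

106.0 K


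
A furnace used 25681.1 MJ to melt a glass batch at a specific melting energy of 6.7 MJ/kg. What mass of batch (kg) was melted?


Rearrange E = m * s for m:
  m = E / s
  m = 25681.1 / 6.7 = 3833.0 kg

3833.0 kg


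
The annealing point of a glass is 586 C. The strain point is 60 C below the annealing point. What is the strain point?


Strain point = annealing point - difference:
  T_strain = 586 - 60 = 526 C

526 C


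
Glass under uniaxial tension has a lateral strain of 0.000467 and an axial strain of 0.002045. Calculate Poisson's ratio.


Poisson's ratio: nu = lateral strain / axial strain
  nu = 0.000467 / 0.002045 = 0.2284

0.2284


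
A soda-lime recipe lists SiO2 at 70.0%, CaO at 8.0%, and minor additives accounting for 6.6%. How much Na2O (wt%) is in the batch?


Pieces sum to 100%:
  Na2O = 100 - (SiO2 + CaO + others)
  Na2O = 100 - (70.0 + 8.0 + 6.6) = 15.4%

15.4%


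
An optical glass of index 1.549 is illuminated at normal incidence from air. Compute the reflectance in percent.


Fresnel reflectance at normal incidence:
  R = ((n - 1)/(n + 1))^2
  (n - 1)/(n + 1) = (1.549 - 1)/(1.549 + 1) = 0.215379
  R = 0.215379^2 = 0.0463881
  R(%) = 0.0463881 * 100 = 4.639%

4.639%


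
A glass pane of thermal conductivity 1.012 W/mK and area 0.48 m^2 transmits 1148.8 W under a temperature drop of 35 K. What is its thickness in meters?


Fourier's law: t = k * A * dT / Q
  t = 1.012 * 0.48 * 35 / 1148.8
  t = 17.0016 / 1148.8 = 0.0148 m

0.0148 m


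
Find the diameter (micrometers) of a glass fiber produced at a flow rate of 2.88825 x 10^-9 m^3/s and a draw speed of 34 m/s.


Cross-sectional area from continuity:
  A = Q / v = 2.88825 x 10^-9 / 34 = 8.494853 x 10^-11 m^2
Diameter from circular cross-section:
  d = sqrt(4A / pi) * 10^6 (m -> um)
  d = sqrt(4 * 8.494853 x 10^-11 / pi) * 10^6 = 10.4 um

10.4 um


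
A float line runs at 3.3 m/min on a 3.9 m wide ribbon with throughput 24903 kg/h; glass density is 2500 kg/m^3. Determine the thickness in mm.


Ribbon cross-section from mass balance:
  Volume rate = throughput / density = 24903 / 2500 = 9.9612 m^3/h
  thickness = volume rate / (speed * 60 * width), i.e.
  thickness = throughput / (60 * speed * width * density) * 1000
  thickness = 24903 / (60 * 3.3 * 3.9 * 2500) * 1000 = 12.9 mm

12.9 mm


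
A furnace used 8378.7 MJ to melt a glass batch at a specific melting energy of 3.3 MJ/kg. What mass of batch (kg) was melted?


Rearrange E = m * s for m:
  m = E / s
  m = 8378.7 / 3.3 = 2539.0 kg

2539.0 kg


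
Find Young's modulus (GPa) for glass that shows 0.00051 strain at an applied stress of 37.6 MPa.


Young's modulus: E = stress / strain
  E = 37.6 MPa / 0.00051 = 73725.49 MPa
Convert to GPa: 73725.49 / 1000 = 73.73 GPa

73.73 GPa


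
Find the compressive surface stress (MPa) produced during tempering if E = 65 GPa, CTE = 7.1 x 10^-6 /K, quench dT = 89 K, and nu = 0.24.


Tempering stress: sigma = E * alpha * dT / (1 - nu)
  E (MPa) = 65 * 1000 = 65000
  Numerator = 65000 * (7.1 x 10^-6) * 89 = 41.0735
  Denominator = 1 - 0.24 = 0.76
  sigma = 41.0735 / 0.76 = 54.0 MPa

54.0 MPa


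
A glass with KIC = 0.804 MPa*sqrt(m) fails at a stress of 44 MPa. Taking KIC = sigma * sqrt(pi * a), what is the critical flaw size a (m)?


Rearrange KIC = sigma * sqrt(pi * a):
  sqrt(pi * a) = KIC / sigma
  sqrt(pi * a) = 0.804 / 44 = 0.018273
  a = (KIC / sigma)^2 / pi
  a = 0.018273^2 / pi = 0.0001063 m

0.0001063 m


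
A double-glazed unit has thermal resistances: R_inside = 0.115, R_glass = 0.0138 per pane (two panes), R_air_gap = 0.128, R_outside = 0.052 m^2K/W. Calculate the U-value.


Total thermal resistance (series):
  R_total = R_in + R_glass + R_air + R_glass + R_out
  R_total = 0.115 + 0.0138 + 0.128 + 0.0138 + 0.052 = 0.3226 m^2K/W
U-value = 1 / R_total = 1 / 0.3226 = 3.1 W/m^2K

3.1 W/m^2K


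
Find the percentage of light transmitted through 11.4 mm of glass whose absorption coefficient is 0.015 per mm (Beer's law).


Beer-Lambert law: T = exp(-alpha * thickness)
  exponent = -0.015 * 11.4 = -0.171
  T = exp(-0.171) = 0.8428
  Percentage = 0.8428 * 100 = 84.28%

84.28%


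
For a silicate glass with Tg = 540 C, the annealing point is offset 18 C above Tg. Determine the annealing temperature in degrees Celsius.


The annealing temperature is Tg plus the offset:
  T_anneal = 540 + 18 = 558 C

558 C


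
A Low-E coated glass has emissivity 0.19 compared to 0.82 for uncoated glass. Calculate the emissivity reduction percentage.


Percentage reduction = (1 - coated/uncoated) * 100
  Ratio = 0.19 / 0.82 = 0.2317
  Reduction = (1 - 0.2317) * 100 = 76.8%

76.8%


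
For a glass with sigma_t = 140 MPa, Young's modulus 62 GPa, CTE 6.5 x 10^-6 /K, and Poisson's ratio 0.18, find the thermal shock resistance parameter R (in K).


Thermal shock resistance: R = sigma * (1 - nu) / (E * alpha)
  Numerator = 140 * (1 - 0.18) = 114.8
  Denominator = 62 * 1000 * (6.5 x 10^-6) = 0.403
  R = 114.8 / 0.403 = 284.9 K

284.9 K


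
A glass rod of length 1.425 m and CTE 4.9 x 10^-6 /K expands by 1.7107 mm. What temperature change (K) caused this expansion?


Rearrange dL = alpha * L0 * dT for dT:
  dT = dL / (alpha * L0)
  dL (m) = 1.7107 / 1000 = 0.0017107
  dT = 0.0017107 / ((4.9 x 10^-6) * 1.425) = 245.0 K

245.0 K


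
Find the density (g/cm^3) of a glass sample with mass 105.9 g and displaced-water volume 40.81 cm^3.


Use the definition of density:
  rho = mass / volume
  rho = 105.9 / 40.81 = 2.595 g/cm^3

2.595 g/cm^3


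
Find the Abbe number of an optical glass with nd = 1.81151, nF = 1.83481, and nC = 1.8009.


Abbe number formula: Vd = (nd - 1) / (nF - nC)
  nd - 1 = 1.81151 - 1 = 0.81151
  nF - nC = 1.83481 - 1.8009 = 0.03391
  Vd = 0.81151 / 0.03391 = 23.93

23.93


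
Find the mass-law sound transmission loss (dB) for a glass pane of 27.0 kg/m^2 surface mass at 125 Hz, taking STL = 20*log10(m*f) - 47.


Mass law: STL = 20 * log10(m * f) - 47
  m * f = 27.0 * 125 = 3375
  log10(3375) = 3.52827
  STL = 20 * 3.52827 - 47 = 70.5654 - 47 = 23.6 dB

23.6 dB


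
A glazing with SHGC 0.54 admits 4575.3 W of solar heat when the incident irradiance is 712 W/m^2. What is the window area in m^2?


Rearrange Q = Area * SHGC * Irradiance:
  Area = Q / (SHGC * Irradiance)
  Area = 4575.3 / (0.54 * 712) = 11.9 m^2

11.9 m^2


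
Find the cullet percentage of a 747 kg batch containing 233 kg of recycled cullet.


Cullet ratio = (cullet mass / total batch mass) * 100
  Ratio = 233 / 747 * 100 = 31.19%

31.19%


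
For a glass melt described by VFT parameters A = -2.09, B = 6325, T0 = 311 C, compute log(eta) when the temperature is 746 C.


VFT equation: log(eta) = A + B / (T - T0)
  T - T0 = 746 - 311 = 435
  B / (T - T0) = 6325 / 435 = 14.54
  log(eta) = -2.09 + 14.54 = 12.45

12.45


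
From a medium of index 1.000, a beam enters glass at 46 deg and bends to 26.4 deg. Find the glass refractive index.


Apply Snell's law: n1 * sin(theta1) = n2 * sin(theta2)
  n2 = n1 * sin(theta1) / sin(theta2)
  sin(46) = 0.71934
  sin(26.4) = 0.444635
  n2 = 1.000 * 0.71934 / 0.444635 = 1.6178

1.6178


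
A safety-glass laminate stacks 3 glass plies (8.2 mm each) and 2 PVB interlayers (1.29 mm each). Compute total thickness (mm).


Total thickness = glass contribution + PVB contribution
  Glass: 3 * 8.2 = 24.6 mm
  PVB: 2 * 1.29 = 2.58 mm
  Total = 24.6 + 2.58 = 27.18 mm

27.18 mm


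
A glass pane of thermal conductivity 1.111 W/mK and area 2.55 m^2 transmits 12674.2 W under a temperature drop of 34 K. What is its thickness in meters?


Fourier's law: t = k * A * dT / Q
  t = 1.111 * 2.55 * 34 / 12674.2
  t = 96.3237 / 12674.2 = 0.0076 m

0.0076 m


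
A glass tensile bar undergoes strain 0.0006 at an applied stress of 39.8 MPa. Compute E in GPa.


Young's modulus: E = stress / strain
  E = 39.8 MPa / 0.0006 = 66333.33 MPa
Convert to GPa: 66333.33 / 1000 = 66.33 GPa

66.33 GPa


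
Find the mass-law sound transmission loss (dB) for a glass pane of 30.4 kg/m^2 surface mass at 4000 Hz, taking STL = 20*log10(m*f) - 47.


Mass law: STL = 20 * log10(m * f) - 47
  m * f = 30.4 * 4000 = 121600
  log10(121600) = 5.08493
  STL = 20 * 5.08493 - 47 = 101.6986 - 47 = 54.7 dB

54.7 dB


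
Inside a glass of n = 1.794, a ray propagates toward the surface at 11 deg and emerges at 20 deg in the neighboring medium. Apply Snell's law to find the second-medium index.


Apply Snell's law: n1 * sin(theta1) = n2 * sin(theta2)
  n2 = n1 * sin(theta1) / sin(theta2)
  sin(11) = 0.190809
  sin(20) = 0.34202
  n2 = 1.794 * 0.190809 / 0.34202 = 1.0009

1.0009


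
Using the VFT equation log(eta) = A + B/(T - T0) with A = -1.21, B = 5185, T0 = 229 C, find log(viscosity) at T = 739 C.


VFT equation: log(eta) = A + B / (T - T0)
  T - T0 = 739 - 229 = 510
  B / (T - T0) = 5185 / 510 = 10.167
  log(eta) = -1.21 + 10.167 = 8.957

8.957


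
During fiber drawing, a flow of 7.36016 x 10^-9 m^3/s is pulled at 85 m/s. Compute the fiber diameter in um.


Cross-sectional area from continuity:
  A = Q / v = 7.36016 x 10^-9 / 85 = 8.659012 x 10^-11 m^2
Diameter from circular cross-section:
  d = sqrt(4A / pi) * 10^6 (m -> um)
  d = sqrt(4 * 8.659012 x 10^-11 / pi) * 10^6 = 10.5 um

10.5 um


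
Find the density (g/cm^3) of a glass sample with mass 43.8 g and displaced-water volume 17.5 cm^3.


Use the definition of density:
  rho = mass / volume
  rho = 43.8 / 17.5 = 2.503 g/cm^3

2.503 g/cm^3


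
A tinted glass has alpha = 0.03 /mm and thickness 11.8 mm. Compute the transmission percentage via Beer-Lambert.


Beer-Lambert law: T = exp(-alpha * thickness)
  exponent = -0.03 * 11.8 = -0.354
  T = exp(-0.354) = 0.7019
  Percentage = 0.7019 * 100 = 70.19%

70.19%


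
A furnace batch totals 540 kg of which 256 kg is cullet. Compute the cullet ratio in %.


Cullet ratio = (cullet mass / total batch mass) * 100
  Ratio = 256 / 540 * 100 = 47.41%

47.41%


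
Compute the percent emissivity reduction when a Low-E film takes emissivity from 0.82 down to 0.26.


Percentage reduction = (1 - coated/uncoated) * 100
  Ratio = 0.26 / 0.82 = 0.3171
  Reduction = (1 - 0.3171) * 100 = 68.3%

68.3%


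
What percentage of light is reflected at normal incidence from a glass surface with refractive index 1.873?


Fresnel reflectance at normal incidence:
  R = ((n - 1)/(n + 1))^2
  (n - 1)/(n + 1) = (1.873 - 1)/(1.873 + 1) = 0.303864
  R = 0.303864^2 = 0.0923333
  R(%) = 0.0923333 * 100 = 9.233%

9.233%


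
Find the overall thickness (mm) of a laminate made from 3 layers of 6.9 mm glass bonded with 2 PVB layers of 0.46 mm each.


Total thickness = glass contribution + PVB contribution
  Glass: 3 * 6.9 = 20.7 mm
  PVB: 2 * 0.46 = 0.92 mm
  Total = 20.7 + 0.92 = 21.62 mm

21.62 mm


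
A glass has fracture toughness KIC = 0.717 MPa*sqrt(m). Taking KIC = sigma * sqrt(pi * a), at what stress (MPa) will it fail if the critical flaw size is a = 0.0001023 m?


Rearrange KIC = sigma * sqrt(pi * a):
  sigma = KIC / sqrt(pi * a)
  sqrt(pi * 0.0001023) = 0.017927
  sigma = 0.717 / 0.017927 = 40.0 MPa

40.0 MPa


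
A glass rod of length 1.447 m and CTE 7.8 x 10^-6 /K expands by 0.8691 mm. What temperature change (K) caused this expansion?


Rearrange dL = alpha * L0 * dT for dT:
  dT = dL / (alpha * L0)
  dL (m) = 0.8691 / 1000 = 0.0008691
  dT = 0.0008691 / ((7.8 x 10^-6) * 1.447) = 77.0 K

77.0 K


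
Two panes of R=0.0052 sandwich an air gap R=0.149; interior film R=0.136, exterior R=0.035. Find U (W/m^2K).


Total thermal resistance (series):
  R_total = R_in + R_glass + R_air + R_glass + R_out
  R_total = 0.136 + 0.0052 + 0.149 + 0.0052 + 0.035 = 0.3304 m^2K/W
U-value = 1 / R_total = 1 / 0.3304 = 3.027 W/m^2K

3.027 W/m^2K


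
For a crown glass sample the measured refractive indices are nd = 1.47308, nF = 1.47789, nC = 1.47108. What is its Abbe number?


Abbe number formula: Vd = (nd - 1) / (nF - nC)
  nd - 1 = 1.47308 - 1 = 0.47308
  nF - nC = 1.47789 - 1.47108 = 0.00681
  Vd = 0.47308 / 0.00681 = 69.47

69.47


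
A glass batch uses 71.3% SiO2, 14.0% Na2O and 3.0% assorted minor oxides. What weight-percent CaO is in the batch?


Pieces sum to 100%:
  CaO = 100 - (SiO2 + Na2O + others)
  CaO = 100 - (71.3 + 14.0 + 3.0) = 11.7%

11.7%


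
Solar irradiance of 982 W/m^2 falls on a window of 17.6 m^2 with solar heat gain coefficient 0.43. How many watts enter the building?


Solar heat gain: Q = Area * SHGC * Irradiance
  Q = 17.6 * 0.43 * 982 = 7431.8 W

7431.8 W


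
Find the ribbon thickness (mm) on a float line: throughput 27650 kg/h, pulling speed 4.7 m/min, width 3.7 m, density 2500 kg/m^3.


Ribbon cross-section from mass balance:
  Volume rate = throughput / density = 27650 / 2500 = 11.06 m^3/h
  thickness = volume rate / (speed * 60 * width), i.e.
  thickness = throughput / (60 * speed * width * density) * 1000
  thickness = 27650 / (60 * 4.7 * 3.7 * 2500) * 1000 = 10.6 mm

10.6 mm


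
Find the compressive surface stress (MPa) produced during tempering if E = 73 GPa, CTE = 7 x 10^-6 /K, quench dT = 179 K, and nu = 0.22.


Tempering stress: sigma = E * alpha * dT / (1 - nu)
  E (MPa) = 73 * 1000 = 73000
  Numerator = 73000 * (7 x 10^-6) * 179 = 91.469
  Denominator = 1 - 0.22 = 0.78
  sigma = 91.469 / 0.78 = 117.3 MPa

117.3 MPa


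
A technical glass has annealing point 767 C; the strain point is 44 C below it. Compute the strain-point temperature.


Strain point = annealing point - difference:
  T_strain = 767 - 44 = 723 C

723 C


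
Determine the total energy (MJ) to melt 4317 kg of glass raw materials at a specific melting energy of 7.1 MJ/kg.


Total energy = mass * specific energy
  E = 4317 * 7.1 = 30650.7 MJ

30650.7 MJ


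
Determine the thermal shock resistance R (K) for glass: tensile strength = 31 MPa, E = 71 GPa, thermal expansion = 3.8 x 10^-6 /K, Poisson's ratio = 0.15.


Thermal shock resistance: R = sigma * (1 - nu) / (E * alpha)
  Numerator = 31 * (1 - 0.15) = 26.35
  Denominator = 71 * 1000 * (3.8 x 10^-6) = 0.2698
  R = 26.35 / 0.2698 = 97.7 K

97.7 K


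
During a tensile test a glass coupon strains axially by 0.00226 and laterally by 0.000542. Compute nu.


Poisson's ratio: nu = lateral strain / axial strain
  nu = 0.000542 / 0.00226 = 0.2398

0.2398


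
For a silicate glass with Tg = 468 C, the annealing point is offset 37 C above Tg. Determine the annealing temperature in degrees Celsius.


The annealing temperature is Tg plus the offset:
  T_anneal = 468 + 37 = 505 C

505 C


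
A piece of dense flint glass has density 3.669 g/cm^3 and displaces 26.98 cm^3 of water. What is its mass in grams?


Rearrange rho = m / V:
  m = rho * V
  m = 3.669 * 26.98 = 98.99 g

98.99 g


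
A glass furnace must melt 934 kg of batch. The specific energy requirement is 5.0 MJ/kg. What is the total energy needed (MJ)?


Total energy = mass * specific energy
  E = 934 * 5.0 = 4670 MJ

4670 MJ


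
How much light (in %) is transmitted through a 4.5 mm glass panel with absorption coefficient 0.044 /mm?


Beer-Lambert law: T = exp(-alpha * thickness)
  exponent = -0.044 * 4.5 = -0.198
  T = exp(-0.198) = 0.8204
  Percentage = 0.8204 * 100 = 82.04%

82.04%


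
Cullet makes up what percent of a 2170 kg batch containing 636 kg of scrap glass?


Cullet ratio = (cullet mass / total batch mass) * 100
  Ratio = 636 / 2170 * 100 = 29.31%

29.31%


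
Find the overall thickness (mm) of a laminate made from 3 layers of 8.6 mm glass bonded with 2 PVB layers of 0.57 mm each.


Total thickness = glass contribution + PVB contribution
  Glass: 3 * 8.6 = 25.8 mm
  PVB: 2 * 0.57 = 1.14 mm
  Total = 25.8 + 1.14 = 26.94 mm

26.94 mm


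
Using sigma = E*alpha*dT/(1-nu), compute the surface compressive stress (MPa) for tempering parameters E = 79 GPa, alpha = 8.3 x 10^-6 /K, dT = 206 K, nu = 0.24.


Tempering stress: sigma = E * alpha * dT / (1 - nu)
  E (MPa) = 79 * 1000 = 79000
  Numerator = 79000 * (8.3 x 10^-6) * 206 = 135.0742
  Denominator = 1 - 0.24 = 0.76
  sigma = 135.0742 / 0.76 = 177.7 MPa

177.7 MPa


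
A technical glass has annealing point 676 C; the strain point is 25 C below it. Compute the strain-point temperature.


Strain point = annealing point - difference:
  T_strain = 676 - 25 = 651 C

651 C


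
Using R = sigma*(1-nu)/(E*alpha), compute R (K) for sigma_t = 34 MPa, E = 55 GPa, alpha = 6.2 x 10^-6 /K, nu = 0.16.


Thermal shock resistance: R = sigma * (1 - nu) / (E * alpha)
  Numerator = 34 * (1 - 0.16) = 28.56
  Denominator = 55 * 1000 * (6.2 x 10^-6) = 0.341
  R = 28.56 / 0.341 = 83.8 K

83.8 K


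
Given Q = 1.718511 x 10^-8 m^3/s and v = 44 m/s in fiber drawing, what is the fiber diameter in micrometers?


Cross-sectional area from continuity:
  A = Q / v = 1.718511 x 10^-8 / 44 = 3.905707 x 10^-10 m^2
Diameter from circular cross-section:
  d = sqrt(4A / pi) * 10^6 (m -> um)
  d = sqrt(4 * 3.905707 x 10^-10 / pi) * 10^6 = 22.3 um

22.3 um


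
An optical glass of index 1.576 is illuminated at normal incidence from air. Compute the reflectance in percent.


Fresnel reflectance at normal incidence:
  R = ((n - 1)/(n + 1))^2
  (n - 1)/(n + 1) = (1.576 - 1)/(1.576 + 1) = 0.223602
  R = 0.223602^2 = 0.0499979
  R(%) = 0.0499979 * 100 = 5.0%

5.0%


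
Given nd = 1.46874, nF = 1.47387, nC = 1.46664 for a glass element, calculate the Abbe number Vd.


Abbe number formula: Vd = (nd - 1) / (nF - nC)
  nd - 1 = 1.46874 - 1 = 0.46874
  nF - nC = 1.47387 - 1.46664 = 0.00723
  Vd = 0.46874 / 0.00723 = 64.83

64.83


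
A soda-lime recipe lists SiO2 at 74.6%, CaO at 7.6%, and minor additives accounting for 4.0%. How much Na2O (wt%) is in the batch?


Pieces sum to 100%:
  Na2O = 100 - (SiO2 + CaO + others)
  Na2O = 100 - (74.6 + 7.6 + 4.0) = 13.8%

13.8%


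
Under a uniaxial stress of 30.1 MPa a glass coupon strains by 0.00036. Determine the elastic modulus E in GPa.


Young's modulus: E = stress / strain
  E = 30.1 MPa / 0.00036 = 83611.11 MPa
Convert to GPa: 83611.11 / 1000 = 83.61 GPa

83.61 GPa


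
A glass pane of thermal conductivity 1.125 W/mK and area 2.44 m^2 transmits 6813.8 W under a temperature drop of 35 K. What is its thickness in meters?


Fourier's law: t = k * A * dT / Q
  t = 1.125 * 2.44 * 35 / 6813.8
  t = 96.075 / 6813.8 = 0.0141 m

0.0141 m


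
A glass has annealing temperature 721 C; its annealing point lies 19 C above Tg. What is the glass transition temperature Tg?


Rearrange T_anneal = Tg + offset for Tg:
  Tg = T_anneal - offset = 721 - 19 = 702 C

702 C


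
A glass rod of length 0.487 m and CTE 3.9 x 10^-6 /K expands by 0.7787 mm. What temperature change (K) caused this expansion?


Rearrange dL = alpha * L0 * dT for dT:
  dT = dL / (alpha * L0)
  dL (m) = 0.7787 / 1000 = 0.0007787
  dT = 0.0007787 / ((3.9 x 10^-6) * 0.487) = 410.0 K

410.0 K


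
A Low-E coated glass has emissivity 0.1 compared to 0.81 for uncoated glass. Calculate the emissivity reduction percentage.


Percentage reduction = (1 - coated/uncoated) * 100
  Ratio = 0.1 / 0.81 = 0.1235
  Reduction = (1 - 0.1235) * 100 = 87.7%

87.7%


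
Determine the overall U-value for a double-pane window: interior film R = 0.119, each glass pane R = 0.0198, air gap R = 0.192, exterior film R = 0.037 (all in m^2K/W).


Total thermal resistance (series):
  R_total = R_in + R_glass + R_air + R_glass + R_out
  R_total = 0.119 + 0.0198 + 0.192 + 0.0198 + 0.037 = 0.3876 m^2K/W
U-value = 1 / R_total = 1 / 0.3876 = 2.58 W/m^2K

2.58 W/m^2K


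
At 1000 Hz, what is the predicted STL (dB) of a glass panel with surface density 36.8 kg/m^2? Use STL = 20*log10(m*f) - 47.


Mass law: STL = 20 * log10(m * f) - 47
  m * f = 36.8 * 1000 = 36800
  log10(36800) = 4.56585
  STL = 20 * 4.56585 - 47 = 91.317 - 47 = 44.3 dB

44.3 dB


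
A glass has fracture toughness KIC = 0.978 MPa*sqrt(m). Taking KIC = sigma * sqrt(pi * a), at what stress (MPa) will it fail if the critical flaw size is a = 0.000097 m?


Rearrange KIC = sigma * sqrt(pi * a):
  sigma = KIC / sqrt(pi * a)
  sqrt(pi * 0.000097) = 0.017457
  sigma = 0.978 / 0.017457 = 56.02 MPa

56.02 MPa


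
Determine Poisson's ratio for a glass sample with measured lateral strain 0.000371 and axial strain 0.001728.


Poisson's ratio: nu = lateral strain / axial strain
  nu = 0.000371 / 0.001728 = 0.2147

0.2147


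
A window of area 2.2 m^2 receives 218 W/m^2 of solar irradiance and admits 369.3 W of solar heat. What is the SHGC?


Rearrange Q = Area * SHGC * Irradiance:
  SHGC = Q / (Area * Irradiance)
  SHGC = 369.3 / (2.2 * 218) = 0.77

0.77


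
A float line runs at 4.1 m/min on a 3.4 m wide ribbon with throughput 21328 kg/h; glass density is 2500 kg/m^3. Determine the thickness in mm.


Ribbon cross-section from mass balance:
  Volume rate = throughput / density = 21328 / 2500 = 8.5312 m^3/h
  thickness = volume rate / (speed * 60 * width), i.e.
  thickness = throughput / (60 * speed * width * density) * 1000
  thickness = 21328 / (60 * 4.1 * 3.4 * 2500) * 1000 = 10.2 mm

10.2 mm


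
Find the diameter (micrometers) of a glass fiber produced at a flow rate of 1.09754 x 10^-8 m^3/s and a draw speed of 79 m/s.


Cross-sectional area from continuity:
  A = Q / v = 1.09754 x 10^-8 / 79 = 1.389291 x 10^-10 m^2
Diameter from circular cross-section:
  d = sqrt(4A / pi) * 10^6 (m -> um)
  d = sqrt(4 * 1.389291 x 10^-10 / pi) * 10^6 = 13.3 um

13.3 um


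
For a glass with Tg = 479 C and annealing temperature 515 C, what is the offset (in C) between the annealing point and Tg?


Offset = T_anneal - Tg:
  offset = 515 - 479 = 36 C

36 C


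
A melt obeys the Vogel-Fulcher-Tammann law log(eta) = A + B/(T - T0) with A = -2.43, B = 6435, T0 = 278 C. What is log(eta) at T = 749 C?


VFT equation: log(eta) = A + B / (T - T0)
  T - T0 = 749 - 278 = 471
  B / (T - T0) = 6435 / 471 = 13.662
  log(eta) = -2.43 + 13.662 = 11.232

11.232


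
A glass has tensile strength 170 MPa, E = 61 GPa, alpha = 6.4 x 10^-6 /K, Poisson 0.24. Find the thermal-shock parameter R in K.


Thermal shock resistance: R = sigma * (1 - nu) / (E * alpha)
  Numerator = 170 * (1 - 0.24) = 129.2
  Denominator = 61 * 1000 * (6.4 x 10^-6) = 0.3904
  R = 129.2 / 0.3904 = 330.9 K

330.9 K


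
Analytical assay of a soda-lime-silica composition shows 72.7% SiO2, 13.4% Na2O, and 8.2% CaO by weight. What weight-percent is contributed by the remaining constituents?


Sum the three major oxides:
  SiO2 + Na2O + CaO = 72.7 + 13.4 + 8.2 = 94.3%
Subtract from 100%:
  Others = 100 - 94.3 = 5.7%

5.7%


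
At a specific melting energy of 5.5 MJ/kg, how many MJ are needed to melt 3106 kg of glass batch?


Total energy = mass * specific energy
  E = 3106 * 5.5 = 17083 MJ

17083 MJ


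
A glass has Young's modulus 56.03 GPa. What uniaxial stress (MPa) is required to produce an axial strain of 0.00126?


Rearrange E = sigma / epsilon:
  sigma = E * epsilon
  E (MPa) = 56.03 * 1000 = 56030
  sigma = 56030 * 0.00126 = 70.6 MPa

70.6 MPa


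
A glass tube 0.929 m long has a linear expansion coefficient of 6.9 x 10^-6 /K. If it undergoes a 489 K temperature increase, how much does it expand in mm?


Thermal expansion formula: dL = alpha * L0 * dT
  dL = (6.9 x 10^-6) * 0.929 * 489 = 0.00313454 m
Convert to mm: 0.00313454 * 1000 = 3.1345 mm

3.1345 mm


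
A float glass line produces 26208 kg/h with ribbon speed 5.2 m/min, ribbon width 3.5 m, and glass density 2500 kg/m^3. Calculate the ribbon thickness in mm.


Ribbon cross-section from mass balance:
  Volume rate = throughput / density = 26208 / 2500 = 10.4832 m^3/h
  thickness = volume rate / (speed * 60 * width), i.e.
  thickness = throughput / (60 * speed * width * density) * 1000
  thickness = 26208 / (60 * 5.2 * 3.5 * 2500) * 1000 = 9.6 mm

9.6 mm


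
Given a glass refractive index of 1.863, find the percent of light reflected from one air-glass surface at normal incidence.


Fresnel reflectance at normal incidence:
  R = ((n - 1)/(n + 1))^2
  (n - 1)/(n + 1) = (1.863 - 1)/(1.863 + 1) = 0.301432
  R = 0.301432^2 = 0.0908613
  R(%) = 0.0908613 * 100 = 9.086%

9.086%


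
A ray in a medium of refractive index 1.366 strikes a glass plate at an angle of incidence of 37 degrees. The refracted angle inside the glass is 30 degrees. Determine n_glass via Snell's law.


Apply Snell's law: n1 * sin(theta1) = n2 * sin(theta2)
  n2 = n1 * sin(theta1) / sin(theta2)
  sin(37) = 0.601815
  sin(30) = 0.5
  n2 = 1.366 * 0.601815 / 0.5 = 1.6442

1.6442


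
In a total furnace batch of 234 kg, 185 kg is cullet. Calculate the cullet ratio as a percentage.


Cullet ratio = (cullet mass / total batch mass) * 100
  Ratio = 185 / 234 * 100 = 79.06%

79.06%


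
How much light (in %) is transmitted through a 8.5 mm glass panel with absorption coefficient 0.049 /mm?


Beer-Lambert law: T = exp(-alpha * thickness)
  exponent = -0.049 * 8.5 = -0.4165
  T = exp(-0.4165) = 0.6594
  Percentage = 0.6594 * 100 = 65.94%

65.94%
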